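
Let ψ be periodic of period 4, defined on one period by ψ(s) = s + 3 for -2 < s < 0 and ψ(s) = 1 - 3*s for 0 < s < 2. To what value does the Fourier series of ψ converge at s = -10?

-2

s = -10 differs from s = -2 by -2 full period(s), and the series is 4-periodic.
At s = -2 the one-sided limits are ψ(-2^-) = -5 and ψ(-2^+) = 1.
By Dirichlet's theorem the series converges to their average, [(-5) + (1)]/2 = -2.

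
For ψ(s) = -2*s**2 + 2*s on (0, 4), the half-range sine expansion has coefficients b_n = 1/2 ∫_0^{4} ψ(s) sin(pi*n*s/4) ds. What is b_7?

b_7 = 1/2 ∫_0^{4} (-2*s**2 + 2*s) sin(7*pi*s/4) ds.
Integrating by parts twice (tabular method), an antiderivative of (-2*s**2 + 2*s) sin(7*pi*s/4) is 8*s**2*cos(7*pi*s/4)/(7*pi) - 64*s*sin(7*pi*s/4)/(49*pi**2) - 8*s*cos(7*pi*s/4)/(7*pi) + 32*sin(7*pi*s/4)/(49*pi**2) - 256*cos(7*pi*s/4)/(343*pi**3); evaluating from 0 to 4: ∫_{0}^{4} (-2*s**2 + 2*s) sin(7*pi*s/4) ds = (32*(8 - 147*pi**2)/(343*pi**3)) - (-256/(343*pi**3)) = 32*(16 - 147*pi**2)/(343*pi**3).
Hence b_7 = (1/2)·(32*(16 - 147*pi**2)/(343*pi**3)) = 16*(16 - 147*pi**2)/(343*pi**3).

16*(16 - 147*pi**2)/(343*pi**3)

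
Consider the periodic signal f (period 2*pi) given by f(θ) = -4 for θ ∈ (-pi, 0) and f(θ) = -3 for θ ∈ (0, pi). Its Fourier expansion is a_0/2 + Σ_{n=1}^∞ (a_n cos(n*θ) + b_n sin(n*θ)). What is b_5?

2/(5*pi)

b_5 = 1/pi ∫_{-pi}^{pi} f(θ) sin(5*θ) dθ.
Split the integral at the breakpoints.
Directly, an antiderivative of (-4) sin(5*θ) is 4*cos(5*θ)/5; evaluating from -pi to 0: ∫_{-pi}^{0} (-4) sin(5*θ) dθ = (4/5) - (-4/5) = 8/5.
Directly, an antiderivative of (-3) sin(5*θ) is 3*cos(5*θ)/5; evaluating from 0 to pi: ∫_{0}^{pi} (-3) sin(5*θ) dθ = (-3/5) - (3/5) = -6/5.
Summing the pieces and multiplying by (1/pi) gives b_5 = 2/(5*pi).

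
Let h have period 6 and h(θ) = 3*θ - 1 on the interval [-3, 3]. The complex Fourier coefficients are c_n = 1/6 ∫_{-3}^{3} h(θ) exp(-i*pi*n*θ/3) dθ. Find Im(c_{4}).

Since h is real-valued, Im(c_{4}) = -1/6 ∫_{-3}^{3} h(θ) sin(4*pi*θ/3) dθ = -b_{4}/2.
Integrating by parts (boundary term plus one more integral), an antiderivative of (3*θ - 1) sin(4*pi*θ/3) is -9*θ*cos(4*pi*θ/3)/(4*pi) + 27*sin(4*pi*θ/3)/(16*pi**2) + 3*cos(4*pi*θ/3)/(4*pi); evaluating from -3 to 3: ∫_{-3}^{3} (3*θ - 1) sin(4*pi*θ/3) dθ = (-6/pi) - (15/(2*pi)) = -27/(2*pi).
Hence Im(c_{4}) = (-1/6)·(-27/(2*pi)) = 9/(4*pi).

9/(4*pi)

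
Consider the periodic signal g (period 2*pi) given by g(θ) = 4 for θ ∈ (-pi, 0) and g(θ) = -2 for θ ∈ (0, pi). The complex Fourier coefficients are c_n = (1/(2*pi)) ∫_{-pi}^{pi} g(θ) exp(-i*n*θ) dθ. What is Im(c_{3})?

Since g is real-valued, Im(c_{3}) = -(1/(2*pi)) ∫_{-pi}^{pi} g(θ) sin(3*θ) dθ = -b_{3}/2.
Split the integral at the breakpoints.
Directly, an antiderivative of (4) sin(3*θ) is -4*cos(3*θ)/3; evaluating from -pi to 0: ∫_{-pi}^{0} (4) sin(3*θ) dθ = (-4/3) - (4/3) = -8/3.
Directly, an antiderivative of (-2) sin(3*θ) is 2*cos(3*θ)/3; evaluating from 0 to pi: ∫_{0}^{pi} (-2) sin(3*θ) dθ = (-2/3) - (2/3) = -4/3.
So ∫_{-pi}^{pi} g(θ) sin(3*θ) dθ = -4.
Hence Im(c_{3}) = (-1/(2*pi))·(-4) = 2/pi.

2/pi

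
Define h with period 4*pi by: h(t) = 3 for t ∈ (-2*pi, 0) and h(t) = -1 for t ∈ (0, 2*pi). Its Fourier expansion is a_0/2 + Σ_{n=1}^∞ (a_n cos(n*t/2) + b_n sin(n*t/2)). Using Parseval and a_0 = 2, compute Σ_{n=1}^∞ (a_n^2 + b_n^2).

Parseval: a_0^2/2 + Σ_{n≥1} (a_n^2+b_n^2) = (1/(2*pi)) ∫_{-2*pi}^{2*pi} h(t)^2 dt = 10.
Subtract a_0^2/2 = 2: Σ (a_n^2+b_n^2) = 8.

8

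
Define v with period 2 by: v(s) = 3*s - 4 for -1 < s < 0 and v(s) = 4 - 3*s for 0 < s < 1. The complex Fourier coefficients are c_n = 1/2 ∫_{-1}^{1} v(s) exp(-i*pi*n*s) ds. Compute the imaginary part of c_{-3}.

8/(3*pi)

Since v is real-valued, Im(c_{-3}) = -1/2 ∫_{-1}^{1} v(s) sin(-3*pi*s) ds = b_{3}/2.
Split the integral at the breakpoints.
Integrating by parts (boundary term plus one more integral), an antiderivative of (3*s - 4) sin(-3*pi*s) is s*cos(3*pi*s)/pi - sin(3*pi*s)/(3*pi**2) - 4*cos(3*pi*s)/(3*pi); evaluating from -1 to 0: ∫_{-1}^{0} (3*s - 4) sin(-3*pi*s) ds = (-4/(3*pi)) - (7/(3*pi)) = -11/(3*pi).
Integrating by parts (boundary term plus one more integral), an antiderivative of (4 - 3*s) sin(-3*pi*s) is -s*cos(3*pi*s)/pi + sin(3*pi*s)/(3*pi**2) + 4*cos(3*pi*s)/(3*pi); evaluating from 0 to 1: ∫_{0}^{1} (4 - 3*s) sin(-3*pi*s) ds = (-1/(3*pi)) - (4/(3*pi)) = -5/(3*pi).
So ∫_{-1}^{1} v(s) sin(-3*pi*s) ds = -16/(3*pi).
Hence Im(c_{-3}) = (-1/2)·(-16/(3*pi)) = 8/(3*pi).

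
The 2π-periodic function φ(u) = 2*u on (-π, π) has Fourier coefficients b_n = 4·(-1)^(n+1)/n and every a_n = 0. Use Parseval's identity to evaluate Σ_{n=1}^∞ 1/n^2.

pi**2/6

Parseval: Σ b_n^2 = (1/π) ∫_{-π}^{π} φ(u)^2 du = 8*pi**2/3.
Σ b_n^2 = Σ 16/n^2, so Σ 1/n^2 = (8*pi**2/3)/16 = pi**2/6.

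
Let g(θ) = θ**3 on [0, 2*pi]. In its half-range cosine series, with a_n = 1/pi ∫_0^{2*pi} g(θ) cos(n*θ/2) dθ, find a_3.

a_3 = 1/pi ∫_0^{2*pi} (θ**3) cos(3*θ/2) dθ.
Integrating by parts three times (tabular method), an antiderivative of (θ**3) cos(3*θ/2) is 2*θ**3*sin(3*θ/2)/3 + 4*θ**2*cos(3*θ/2)/3 - 16*θ*sin(3*θ/2)/9 - 32*cos(3*θ/2)/27; evaluating from 0 to 2*pi: ∫_{0}^{2*pi} (θ**3) cos(3*θ/2) dθ = (32/27 - 16*pi**2/3) - (-32/27) = 64/27 - 16*pi**2/3.
Hence a_3 = (1/pi)·(64/27 - 16*pi**2/3) = 16*(4 - 9*pi**2)/(27*pi).

16*(4 - 9*pi**2)/(27*pi)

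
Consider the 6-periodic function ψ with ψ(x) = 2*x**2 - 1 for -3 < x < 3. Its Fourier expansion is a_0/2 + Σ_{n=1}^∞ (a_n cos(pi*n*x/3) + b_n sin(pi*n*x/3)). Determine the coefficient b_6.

0

b_6 = 1/3 ∫_{-3}^{3} ψ(x) sin(2*pi*x) dx.
ψ is even and sin(2*pi*x) is odd, so the integrand is odd over a symmetric interval and the integral vanishes.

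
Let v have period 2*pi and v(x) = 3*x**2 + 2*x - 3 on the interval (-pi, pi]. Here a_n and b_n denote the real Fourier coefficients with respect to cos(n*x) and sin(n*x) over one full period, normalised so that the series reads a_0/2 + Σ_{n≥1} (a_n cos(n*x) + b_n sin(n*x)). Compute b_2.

b_2 = 1/pi ∫_{-pi}^{pi} v(x) sin(2*x) dx.
Integrating by parts twice (tabular method), an antiderivative of (3*x**2 + 2*x - 3) sin(2*x) is -3*x**2*cos(2*x)/2 + 3*x*sin(2*x)/2 - x*cos(2*x) + sin(2*x)/2 + 9*cos(2*x)/4; evaluating from -pi to pi: ∫_{-pi}^{pi} (3*x**2 + 2*x - 3) sin(2*x) dx = (-3*pi**2/2 - pi + 9/4) - (-3*pi**2/2 + 9/4 + pi) = -2*pi.
Hence b_2 = (1/pi)·(-2*pi) = -2.

-2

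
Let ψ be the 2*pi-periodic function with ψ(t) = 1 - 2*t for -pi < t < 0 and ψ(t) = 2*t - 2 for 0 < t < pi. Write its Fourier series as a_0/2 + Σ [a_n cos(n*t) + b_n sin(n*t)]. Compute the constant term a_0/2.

-1/2 + pi

a_0 = 1/pi ∫_{-pi}^{pi} ψ(t) dt = 1/pi · (pi*(-1 + 2*pi)) = -1 + 2*pi.
So the constant term a_0/2 = -1/2 + pi.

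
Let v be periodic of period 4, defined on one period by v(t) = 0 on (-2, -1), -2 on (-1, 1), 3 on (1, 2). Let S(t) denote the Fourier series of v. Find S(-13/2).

t = -13/2 differs from t = 3/2 by -2 full period(s), and the series is 4-periodic.
v is continuous at t = 3/2 with value 3, so the series converges to 3 there.

3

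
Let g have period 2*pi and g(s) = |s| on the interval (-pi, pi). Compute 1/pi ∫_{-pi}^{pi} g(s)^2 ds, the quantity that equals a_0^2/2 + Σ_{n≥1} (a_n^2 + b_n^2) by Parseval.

2*pi**2/3

1/pi ∫_{-pi}^{pi} g(s)^2 ds = 1/pi · (2*pi**3/3) = 2*pi**2/3.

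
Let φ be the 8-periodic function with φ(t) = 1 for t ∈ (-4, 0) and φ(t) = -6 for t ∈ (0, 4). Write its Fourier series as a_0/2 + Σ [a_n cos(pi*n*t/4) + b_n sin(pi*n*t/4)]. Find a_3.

a_3 = 1/4 ∫_{-4}^{4} φ(t) cos(3*pi*t/4) dt.
Split the integral at the breakpoints.
Directly, an antiderivative of (1) cos(3*pi*t/4) is 4*sin(3*pi*t/4)/(3*pi); evaluating from -4 to 0: ∫_{-4}^{0} (1) cos(3*pi*t/4) dt = (0) - (0) = 0.
Directly, an antiderivative of (-6) cos(3*pi*t/4) is -8*sin(3*pi*t/4)/pi; evaluating from 0 to 4: ∫_{0}^{4} (-6) cos(3*pi*t/4) dt = (0) - (0) = 0.
Summing the pieces and multiplying by (1/4) gives a_3 = 0.

0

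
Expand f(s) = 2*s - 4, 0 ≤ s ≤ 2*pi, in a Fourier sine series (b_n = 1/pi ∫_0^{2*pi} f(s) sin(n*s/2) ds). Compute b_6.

-4/3

b_6 = 1/pi ∫_0^{2*pi} (2*s - 4) sin(3*s) ds.
Integrating by parts (boundary term plus one more integral), an antiderivative of (2*s - 4) sin(3*s) is -2*s*cos(3*s)/3 + 2*sin(3*s)/9 + 4*cos(3*s)/3; evaluating from 0 to 2*pi: ∫_{0}^{2*pi} (2*s - 4) sin(3*s) ds = (4/3 - 4*pi/3) - (4/3) = -4*pi/3.
Hence b_6 = (1/pi)·(-4*pi/3) = -4/3.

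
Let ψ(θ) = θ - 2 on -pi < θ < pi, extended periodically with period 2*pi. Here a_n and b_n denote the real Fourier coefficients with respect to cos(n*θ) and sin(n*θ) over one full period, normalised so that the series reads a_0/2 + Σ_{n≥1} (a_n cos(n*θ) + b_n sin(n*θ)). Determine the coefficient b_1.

b_1 = 1/pi ∫_{-pi}^{pi} ψ(θ) sin(θ) dθ.
Integrating by parts (boundary term plus one more integral), an antiderivative of (θ - 2) sin(θ) is -θ*cos(θ) + sin(θ) + 2*cos(θ); evaluating from -pi to pi: ∫_{-pi}^{pi} (θ - 2) sin(θ) dθ = (-2 + pi) - (-pi - 2) = 2*pi.
Hence b_1 = (1/pi)·(2*pi) = 2.

2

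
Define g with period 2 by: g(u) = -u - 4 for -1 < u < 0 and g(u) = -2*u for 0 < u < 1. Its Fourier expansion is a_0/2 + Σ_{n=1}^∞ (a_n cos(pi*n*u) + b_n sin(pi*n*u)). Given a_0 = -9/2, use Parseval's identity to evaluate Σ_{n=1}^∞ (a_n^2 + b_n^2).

85/24

Parseval: a_0^2/2 + Σ_{n≥1} (a_n^2+b_n^2) = ∫_{-1}^{1} g(u)^2 du = 41/3.
Subtract a_0^2/2 = 81/8: Σ (a_n^2+b_n^2) = 85/24.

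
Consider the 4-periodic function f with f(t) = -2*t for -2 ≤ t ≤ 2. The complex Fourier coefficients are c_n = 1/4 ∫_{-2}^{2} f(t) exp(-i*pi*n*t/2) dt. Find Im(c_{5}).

4/(5*pi)

Since f is real-valued, Im(c_{5}) = -1/4 ∫_{-2}^{2} f(t) sin(5*pi*t/2) dt = -b_{5}/2.
f is odd and sin(5*pi*t/2) is odd, so the integrand is even: ∫_{-2}^{2} f(t) sin(5*pi*t/2) dt = 2∫_0^{2} f(t) sin(5*pi*t/2) dt.
Integrating by parts (boundary term plus one more integral), an antiderivative of (-2*t) sin(5*pi*t/2) is 4*t*cos(5*pi*t/2)/(5*pi) - 8*sin(5*pi*t/2)/(25*pi**2); evaluating from 0 to 2: ∫_{0}^{2} (-2*t) sin(5*pi*t/2) dt = (-8/(5*pi)) - (0) = -8/(5*pi).
So ∫_{-2}^{2} f(t) sin(5*pi*t/2) dt = -16/(5*pi).
Hence Im(c_{5}) = (-1/4)·(-16/(5*pi)) = 4/(5*pi).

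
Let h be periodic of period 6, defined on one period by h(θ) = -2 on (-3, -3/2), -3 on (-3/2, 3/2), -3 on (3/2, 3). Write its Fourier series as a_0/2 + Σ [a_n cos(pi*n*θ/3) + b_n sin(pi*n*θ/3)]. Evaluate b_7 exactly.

-1/(7*pi)

b_7 = 1/3 ∫_{-3}^{3} h(θ) sin(7*pi*θ/3) dθ.
Split the integral at the breakpoints.
Directly, an antiderivative of (-2) sin(7*pi*θ/3) is 6*cos(7*pi*θ/3)/(7*pi); evaluating from -3 to -3/2: ∫_{-3}^{-3/2} (-2) sin(7*pi*θ/3) dθ = (0) - (-6/(7*pi)) = 6/(7*pi).
Directly, an antiderivative of (-3) sin(7*pi*θ/3) is 9*cos(7*pi*θ/3)/(7*pi); evaluating from -3/2 to 3/2: ∫_{-3/2}^{3/2} (-3) sin(7*pi*θ/3) dθ = (0) - (0) = 0.
Directly, an antiderivative of (-3) sin(7*pi*θ/3) is 9*cos(7*pi*θ/3)/(7*pi); evaluating from 3/2 to 3: ∫_{3/2}^{3} (-3) sin(7*pi*θ/3) dθ = (-9/(7*pi)) - (0) = -9/(7*pi).
Summing the pieces and multiplying by (1/3) gives b_7 = -1/(7*pi).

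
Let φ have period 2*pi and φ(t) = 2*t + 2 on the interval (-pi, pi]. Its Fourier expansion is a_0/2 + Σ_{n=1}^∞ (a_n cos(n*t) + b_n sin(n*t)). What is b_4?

b_4 = 1/pi ∫_{-pi}^{pi} φ(t) sin(4*t) dt.
Integrating by parts (boundary term plus one more integral), an antiderivative of (2*t + 2) sin(4*t) is -t*cos(4*t)/2 + sin(4*t)/8 - cos(4*t)/2; evaluating from -pi to pi: ∫_{-pi}^{pi} (2*t + 2) sin(4*t) dt = (-pi/2 - 1/2) - (-1/2 + pi/2) = -pi.
Hence b_4 = (1/pi)·(-pi) = -1.

-1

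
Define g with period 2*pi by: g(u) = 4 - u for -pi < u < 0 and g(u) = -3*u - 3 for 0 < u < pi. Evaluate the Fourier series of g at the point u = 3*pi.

u = 3*pi differs from u = -pi by 2 full period(s), and the series is 2*pi-periodic.
At u = -pi the one-sided limits are g(-pi^-) = -3*pi - 3 and g(-pi^+) = pi + 4.
By Dirichlet's theorem the series converges to their average, [(-3*pi - 3) + (pi + 4)]/2 = 1/2 - pi.

1/2 - pi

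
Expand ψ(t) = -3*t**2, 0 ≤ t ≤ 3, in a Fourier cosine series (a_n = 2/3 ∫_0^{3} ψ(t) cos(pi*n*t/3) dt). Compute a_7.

a_7 = 2/3 ∫_0^{3} (-3*t**2) cos(7*pi*t/3) dt.
Integrating by parts twice (tabular method), an antiderivative of (-3*t**2) cos(7*pi*t/3) is -9*t**2*sin(7*pi*t/3)/(7*pi) - 54*t*cos(7*pi*t/3)/(49*pi**2) + 162*sin(7*pi*t/3)/(343*pi**3); evaluating from 0 to 3: ∫_{0}^{3} (-3*t**2) cos(7*pi*t/3) dt = (162/(49*pi**2)) - (0) = 162/(49*pi**2).
Hence a_7 = (2/3)·(162/(49*pi**2)) = 108/(49*pi**2).

108/(49*pi**2)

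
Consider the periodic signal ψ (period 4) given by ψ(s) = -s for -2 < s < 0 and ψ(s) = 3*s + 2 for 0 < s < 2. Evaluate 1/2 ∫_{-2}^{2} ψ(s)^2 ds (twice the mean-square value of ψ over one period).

88/3

1/2 ∫_{-2}^{2} ψ(s)^2 ds = 1/2 · (176/3) = 88/3.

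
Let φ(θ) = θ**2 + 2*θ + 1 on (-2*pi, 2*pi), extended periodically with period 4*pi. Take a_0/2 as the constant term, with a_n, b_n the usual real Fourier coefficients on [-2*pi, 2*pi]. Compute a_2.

4

a_2 = (1/(2*pi)) ∫_{-2*pi}^{2*pi} φ(θ) cos(θ) dθ.
Integrating by parts twice (tabular method), an antiderivative of (θ**2 + 2*θ + 1) cos(θ) is θ**2*sin(θ) + 2*θ*sin(θ) + 2*θ*cos(θ) - sin(θ) + 2*cos(θ); evaluating from -2*pi to 2*pi: ∫_{-2*pi}^{2*pi} (θ**2 + 2*θ + 1) cos(θ) dθ = (2 + 4*pi) - (2 - 4*pi) = 8*pi.
Hence a_2 = (1/(2*pi))·(8*pi) = 4.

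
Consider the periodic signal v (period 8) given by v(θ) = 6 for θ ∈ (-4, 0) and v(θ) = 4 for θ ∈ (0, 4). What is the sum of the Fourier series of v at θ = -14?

θ = -14 differs from θ = 2 by -2 full period(s), and the series is 8-periodic.
v is continuous at θ = 2 with value 4, so the series converges to 4 there.

4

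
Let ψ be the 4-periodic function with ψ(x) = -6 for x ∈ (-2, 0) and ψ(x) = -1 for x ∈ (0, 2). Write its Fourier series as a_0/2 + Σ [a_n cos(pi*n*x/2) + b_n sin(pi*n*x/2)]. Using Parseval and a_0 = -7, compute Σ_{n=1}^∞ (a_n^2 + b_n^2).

Parseval: a_0^2/2 + Σ_{n≥1} (a_n^2+b_n^2) = 1/2 ∫_{-2}^{2} ψ(x)^2 dx = 37.
Subtract a_0^2/2 = 49/2: Σ (a_n^2+b_n^2) = 25/2.

25/2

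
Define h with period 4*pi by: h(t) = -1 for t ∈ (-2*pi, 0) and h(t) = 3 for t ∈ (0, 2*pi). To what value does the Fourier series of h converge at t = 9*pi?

3

t = 9*pi differs from t = pi by 2 full period(s), and the series is 4*pi-periodic.
h is continuous at t = pi with value 3, so the series converges to 3 there.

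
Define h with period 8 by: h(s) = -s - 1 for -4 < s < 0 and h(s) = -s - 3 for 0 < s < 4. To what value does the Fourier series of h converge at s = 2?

-5

h is continuous at s = 2 with value -5, so the series converges to -5 there.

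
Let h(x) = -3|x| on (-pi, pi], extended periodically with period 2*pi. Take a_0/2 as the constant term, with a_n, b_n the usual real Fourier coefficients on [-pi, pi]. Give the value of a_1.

a_1 = 1/pi ∫_{-pi}^{pi} h(x) cos(x) dx.
h is even and cos(x) is even, so the integrand is even and a_1 = 2/pi ∫_0^{pi} h(x) cos(x) dx.
Integrating by parts (boundary term plus one more integral), an antiderivative of (-3*x) cos(x) is -3*x*sin(x) - 3*cos(x); evaluating from 0 to pi: ∫_{0}^{pi} (-3*x) cos(x) dx = (3) - (-3) = 6.
Hence a_1 = (2/pi)·(6) = 12/pi.

12/pi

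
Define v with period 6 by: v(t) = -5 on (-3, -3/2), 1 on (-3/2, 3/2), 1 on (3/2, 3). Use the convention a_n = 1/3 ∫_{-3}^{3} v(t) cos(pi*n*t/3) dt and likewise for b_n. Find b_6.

-2/pi

b_6 = 1/3 ∫_{-3}^{3} v(t) sin(2*pi*t) dt.
Split the integral at the breakpoints.
Directly, an antiderivative of (-5) sin(2*pi*t) is 5*cos(2*pi*t)/(2*pi); evaluating from -3 to -3/2: ∫_{-3}^{-3/2} (-5) sin(2*pi*t) dt = (-5/(2*pi)) - (5/(2*pi)) = -5/pi.
Directly, an antiderivative of (1) sin(2*pi*t) is -cos(2*pi*t)/(2*pi); evaluating from -3/2 to 3/2: ∫_{-3/2}^{3/2} (1) sin(2*pi*t) dt = (1/(2*pi)) - (1/(2*pi)) = 0.
Directly, an antiderivative of (1) sin(2*pi*t) is -cos(2*pi*t)/(2*pi); evaluating from 3/2 to 3: ∫_{3/2}^{3} (1) sin(2*pi*t) dt = (-1/(2*pi)) - (1/(2*pi)) = -1/pi.
Summing the pieces and multiplying by (1/3) gives b_6 = -2/pi.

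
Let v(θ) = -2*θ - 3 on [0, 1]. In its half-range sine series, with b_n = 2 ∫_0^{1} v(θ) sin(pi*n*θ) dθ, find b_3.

b_3 = 2 ∫_0^{1} (-2*θ - 3) sin(3*pi*θ) dθ.
Integrating by parts (boundary term plus one more integral), an antiderivative of (-2*θ - 3) sin(3*pi*θ) is 2*θ*cos(3*pi*θ)/(3*pi) - 2*sin(3*pi*θ)/(9*pi**2) + cos(3*pi*θ)/pi; evaluating from 0 to 1: ∫_{0}^{1} (-2*θ - 3) sin(3*pi*θ) dθ = (-5/(3*pi)) - (1/pi) = -8/(3*pi).
Hence b_3 = 2·(-8/(3*pi)) = -16/(3*pi).

-16/(3*pi)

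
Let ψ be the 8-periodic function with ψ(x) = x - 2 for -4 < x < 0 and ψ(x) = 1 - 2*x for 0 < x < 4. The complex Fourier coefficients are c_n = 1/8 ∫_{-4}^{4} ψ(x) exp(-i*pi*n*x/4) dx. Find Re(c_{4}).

0

Since ψ is real-valued, Re(c_{4}) = 1/8 ∫_{-4}^{4} ψ(x) cos(pi*x) dx = a_{4}/2.
Split the integral at the breakpoints.
Integrating by parts (boundary term plus one more integral), an antiderivative of (x - 2) cos(pi*x) is x*sin(pi*x)/pi - 2*sin(pi*x)/pi + cos(pi*x)/pi**2; evaluating from -4 to 0: ∫_{-4}^{0} (x - 2) cos(pi*x) dx = (pi**(-2)) - (pi**(-2)) = 0.
Integrating by parts (boundary term plus one more integral), an antiderivative of (1 - 2*x) cos(pi*x) is -2*x*sin(pi*x)/pi + sin(pi*x)/pi - 2*cos(pi*x)/pi**2; evaluating from 0 to 4: ∫_{0}^{4} (1 - 2*x) cos(pi*x) dx = (-2/pi**2) - (-2/pi**2) = 0.
So ∫_{-4}^{4} ψ(x) cos(pi*x) dx = 0.
Hence Re(c_{4}) = (1/8)·(0) = 0.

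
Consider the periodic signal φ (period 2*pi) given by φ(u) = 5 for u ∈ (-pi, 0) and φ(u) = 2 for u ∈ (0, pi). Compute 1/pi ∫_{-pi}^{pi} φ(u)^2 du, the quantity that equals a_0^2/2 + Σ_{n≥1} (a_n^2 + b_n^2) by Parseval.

1/pi ∫_{-pi}^{pi} φ(u)^2 du = 1/pi · (29*pi) = 29.

29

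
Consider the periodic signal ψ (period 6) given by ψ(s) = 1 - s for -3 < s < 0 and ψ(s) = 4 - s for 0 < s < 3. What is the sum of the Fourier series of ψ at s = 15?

5/2

s = 15 differs from s = 3 by 2 full period(s), and the series is 6-periodic.
At s = 3 the one-sided limits are ψ(3^-) = 1 and ψ(3^+) = 4.
By Dirichlet's theorem the series converges to their average, [(1) + (4)]/2 = 5/2.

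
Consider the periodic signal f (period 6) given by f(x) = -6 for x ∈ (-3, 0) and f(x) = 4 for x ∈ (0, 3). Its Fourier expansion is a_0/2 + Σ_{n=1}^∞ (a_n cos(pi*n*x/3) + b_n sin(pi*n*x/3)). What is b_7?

b_7 = 1/3 ∫_{-3}^{3} f(x) sin(7*pi*x/3) dx.
Split the integral at the breakpoints.
Directly, an antiderivative of (-6) sin(7*pi*x/3) is 18*cos(7*pi*x/3)/(7*pi); evaluating from -3 to 0: ∫_{-3}^{0} (-6) sin(7*pi*x/3) dx = (18/(7*pi)) - (-18/(7*pi)) = 36/(7*pi).
Directly, an antiderivative of (4) sin(7*pi*x/3) is -12*cos(7*pi*x/3)/(7*pi); evaluating from 0 to 3: ∫_{0}^{3} (4) sin(7*pi*x/3) dx = (12/(7*pi)) - (-12/(7*pi)) = 24/(7*pi).
Summing the pieces and multiplying by (1/3) gives b_7 = 20/(7*pi).

20/(7*pi)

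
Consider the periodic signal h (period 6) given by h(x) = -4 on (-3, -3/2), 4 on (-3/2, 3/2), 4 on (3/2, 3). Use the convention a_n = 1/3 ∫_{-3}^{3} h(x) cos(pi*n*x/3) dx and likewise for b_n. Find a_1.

a_1 = 1/3 ∫_{-3}^{3} h(x) cos(pi*x/3) dx.
Split the integral at the breakpoints.
Directly, an antiderivative of (-4) cos(pi*x/3) is -12*sin(pi*x/3)/pi; evaluating from -3 to -3/2: ∫_{-3}^{-3/2} (-4) cos(pi*x/3) dx = (12/pi) - (0) = 12/pi.
Directly, an antiderivative of (4) cos(pi*x/3) is 12*sin(pi*x/3)/pi; evaluating from -3/2 to 3/2: ∫_{-3/2}^{3/2} (4) cos(pi*x/3) dx = (12/pi) - (-12/pi) = 24/pi.
Directly, an antiderivative of (4) cos(pi*x/3) is 12*sin(pi*x/3)/pi; evaluating from 3/2 to 3: ∫_{3/2}^{3} (4) cos(pi*x/3) dx = (0) - (12/pi) = -12/pi.
Summing the pieces and multiplying by (1/3) gives a_1 = 8/pi.

8/pi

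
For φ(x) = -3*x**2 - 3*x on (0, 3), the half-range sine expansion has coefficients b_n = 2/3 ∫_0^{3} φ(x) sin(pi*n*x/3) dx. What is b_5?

b_5 = 2/3 ∫_0^{3} (-3*x**2 - 3*x) sin(5*pi*x/3) dx.
Integrating by parts twice (tabular method), an antiderivative of (-3*x**2 - 3*x) sin(5*pi*x/3) is 9*x**2*cos(5*pi*x/3)/(5*pi) - 54*x*sin(5*pi*x/3)/(25*pi**2) + 9*x*cos(5*pi*x/3)/(5*pi) - 27*sin(5*pi*x/3)/(25*pi**2) - 162*cos(5*pi*x/3)/(125*pi**3); evaluating from 0 to 3: ∫_{0}^{3} (-3*x**2 - 3*x) sin(5*pi*x/3) dx = (54*(3 - 50*pi**2)/(125*pi**3)) - (-162/(125*pi**3)) = 108*(3 - 25*pi**2)/(125*pi**3).
Hence b_5 = (2/3)·(108*(3 - 25*pi**2)/(125*pi**3)) = 72*(3 - 25*pi**2)/(125*pi**3).

72*(3 - 25*pi**2)/(125*pi**3)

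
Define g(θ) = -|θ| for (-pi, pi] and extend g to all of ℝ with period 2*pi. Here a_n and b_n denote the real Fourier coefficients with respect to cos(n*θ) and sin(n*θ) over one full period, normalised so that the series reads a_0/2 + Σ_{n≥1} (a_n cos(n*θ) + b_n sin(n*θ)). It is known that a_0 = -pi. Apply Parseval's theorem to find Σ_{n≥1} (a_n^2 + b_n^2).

pi**2/6

Parseval: a_0^2/2 + Σ_{n≥1} (a_n^2+b_n^2) = 1/pi ∫_{-pi}^{pi} g(θ)^2 dθ = 2*pi**2/3.
Subtract a_0^2/2 = pi**2/2: Σ (a_n^2+b_n^2) = pi**2/6.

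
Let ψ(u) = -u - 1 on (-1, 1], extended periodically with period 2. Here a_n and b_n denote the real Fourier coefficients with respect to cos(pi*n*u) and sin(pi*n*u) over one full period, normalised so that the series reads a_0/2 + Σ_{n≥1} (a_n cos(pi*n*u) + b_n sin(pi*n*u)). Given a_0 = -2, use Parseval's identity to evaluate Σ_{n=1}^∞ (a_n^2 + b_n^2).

2/3

Parseval: a_0^2/2 + Σ_{n≥1} (a_n^2+b_n^2) = ∫_{-1}^{1} ψ(u)^2 du = 8/3.
Subtract a_0^2/2 = 2: Σ (a_n^2+b_n^2) = 2/3.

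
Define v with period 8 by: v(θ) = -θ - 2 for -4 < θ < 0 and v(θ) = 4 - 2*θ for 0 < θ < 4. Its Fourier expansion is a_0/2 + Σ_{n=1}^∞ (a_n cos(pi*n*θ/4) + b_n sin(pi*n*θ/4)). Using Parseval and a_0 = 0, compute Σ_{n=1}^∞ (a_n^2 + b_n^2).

20/3

Parseval: a_0^2/2 + Σ_{n≥1} (a_n^2+b_n^2) = 1/4 ∫_{-4}^{4} v(θ)^2 dθ = 20/3.
Subtract a_0^2/2 = 0: Σ (a_n^2+b_n^2) = 20/3.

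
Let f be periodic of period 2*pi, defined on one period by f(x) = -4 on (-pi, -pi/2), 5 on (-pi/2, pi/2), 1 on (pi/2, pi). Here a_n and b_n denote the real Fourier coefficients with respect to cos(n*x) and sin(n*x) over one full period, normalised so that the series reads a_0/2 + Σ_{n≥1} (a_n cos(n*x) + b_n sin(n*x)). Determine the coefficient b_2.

-5/pi

b_2 = 1/pi ∫_{-pi}^{pi} f(x) sin(2*x) dx.
Split the integral at the breakpoints.
Directly, an antiderivative of (-4) sin(2*x) is 2*cos(2*x); evaluating from -pi to -pi/2: ∫_{-pi}^{-pi/2} (-4) sin(2*x) dx = (-2) - (2) = -4.
Directly, an antiderivative of (5) sin(2*x) is -5*cos(2*x)/2; evaluating from -pi/2 to pi/2: ∫_{-pi/2}^{pi/2} (5) sin(2*x) dx = (5/2) - (5/2) = 0.
Directly, an antiderivative of (1) sin(2*x) is -cos(2*x)/2; evaluating from pi/2 to pi: ∫_{pi/2}^{pi} (1) sin(2*x) dx = (-1/2) - (1/2) = -1.
Summing the pieces and multiplying by (1/pi) gives b_2 = -5/pi.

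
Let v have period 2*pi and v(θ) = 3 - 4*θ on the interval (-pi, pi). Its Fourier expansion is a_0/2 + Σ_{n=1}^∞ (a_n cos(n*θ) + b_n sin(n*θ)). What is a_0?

6

a_0 = 1/pi ∫_{-pi}^{pi} v(θ) dθ = 1/pi · (6*pi) = 6.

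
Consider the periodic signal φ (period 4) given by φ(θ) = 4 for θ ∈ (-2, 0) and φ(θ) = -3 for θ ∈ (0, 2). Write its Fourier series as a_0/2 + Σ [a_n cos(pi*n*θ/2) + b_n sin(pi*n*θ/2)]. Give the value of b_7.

-2/pi

b_7 = 1/2 ∫_{-2}^{2} φ(θ) sin(7*pi*θ/2) dθ.
Split the integral at the breakpoints.
Directly, an antiderivative of (4) sin(7*pi*θ/2) is -8*cos(7*pi*θ/2)/(7*pi); evaluating from -2 to 0: ∫_{-2}^{0} (4) sin(7*pi*θ/2) dθ = (-8/(7*pi)) - (8/(7*pi)) = -16/(7*pi).
Directly, an antiderivative of (-3) sin(7*pi*θ/2) is 6*cos(7*pi*θ/2)/(7*pi); evaluating from 0 to 2: ∫_{0}^{2} (-3) sin(7*pi*θ/2) dθ = (-6/(7*pi)) - (6/(7*pi)) = -12/(7*pi).
Summing the pieces and multiplying by (1/2) gives b_7 = -2/pi.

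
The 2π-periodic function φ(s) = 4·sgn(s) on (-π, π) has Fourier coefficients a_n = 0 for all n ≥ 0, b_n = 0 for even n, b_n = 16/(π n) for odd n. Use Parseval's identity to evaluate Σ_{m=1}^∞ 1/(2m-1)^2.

pi**2/8

Parseval: Σ b_n^2 = (1/π) ∫_{-π}^{π} φ(s)^2 ds = 32.
Only odd n contribute, with b_n^2 = 256/(π^2 n^2), so Σ_{m≥1} 1/(2m-1)^2 = π^2·(32)/256 = pi**2/8.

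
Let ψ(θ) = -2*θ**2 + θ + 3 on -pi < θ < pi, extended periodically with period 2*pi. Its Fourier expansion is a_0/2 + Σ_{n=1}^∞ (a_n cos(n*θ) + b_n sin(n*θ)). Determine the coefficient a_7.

8/49

a_7 = 1/pi ∫_{-pi}^{pi} ψ(θ) cos(7*θ) dθ.
Integrating by parts twice (tabular method), an antiderivative of (-2*θ**2 + θ + 3) cos(7*θ) is -2*θ**2*sin(7*θ)/7 + θ*sin(7*θ)/7 - 4*θ*cos(7*θ)/49 + 151*sin(7*θ)/343 + cos(7*θ)/49; evaluating from -pi to pi: ∫_{-pi}^{pi} (-2*θ**2 + θ + 3) cos(7*θ) dθ = (-1/49 + 4*pi/49) - (-4*pi/49 - 1/49) = 8*pi/49.
Hence a_7 = (1/pi)·(8*pi/49) = 8/49.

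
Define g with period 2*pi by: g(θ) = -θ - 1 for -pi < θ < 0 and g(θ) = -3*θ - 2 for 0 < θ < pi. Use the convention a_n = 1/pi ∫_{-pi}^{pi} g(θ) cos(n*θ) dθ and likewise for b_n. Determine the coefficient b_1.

b_1 = 1/pi ∫_{-pi}^{pi} g(θ) sin(θ) dθ.
Split the integral at the breakpoints.
Integrating by parts (boundary term plus one more integral), an antiderivative of (-θ - 1) sin(θ) is θ*cos(θ) - sin(θ) + cos(θ); evaluating from -pi to 0: ∫_{-pi}^{0} (-θ - 1) sin(θ) dθ = (1) - (-1 + pi) = 2 - pi.
Integrating by parts (boundary term plus one more integral), an antiderivative of (-3*θ - 2) sin(θ) is 3*θ*cos(θ) - 3*sin(θ) + 2*cos(θ); evaluating from 0 to pi: ∫_{0}^{pi} (-3*θ - 2) sin(θ) dθ = (-3*pi - 2) - (2) = -3*pi - 4.
Summing the pieces and multiplying by (1/pi) gives b_1 = -4 - 2/pi.

-4 - 2/pi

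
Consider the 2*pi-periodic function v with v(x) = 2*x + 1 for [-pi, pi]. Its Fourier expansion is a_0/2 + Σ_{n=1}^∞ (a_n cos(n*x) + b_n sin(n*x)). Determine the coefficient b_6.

-2/3

b_6 = 1/pi ∫_{-pi}^{pi} v(x) sin(6*x) dx.
Integrating by parts (boundary term plus one more integral), an antiderivative of (2*x + 1) sin(6*x) is -x*cos(6*x)/3 + sin(6*x)/18 - cos(6*x)/6; evaluating from -pi to pi: ∫_{-pi}^{pi} (2*x + 1) sin(6*x) dx = (-pi/3 - 1/6) - (-1/6 + pi/3) = -2*pi/3.
Hence b_6 = (1/pi)·(-2*pi/3) = -2/3.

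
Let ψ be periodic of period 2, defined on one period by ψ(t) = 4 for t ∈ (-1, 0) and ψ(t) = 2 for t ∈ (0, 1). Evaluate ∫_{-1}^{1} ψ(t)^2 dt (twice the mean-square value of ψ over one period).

20

∫_{-1}^{1} ψ(t)^2 dt = 20.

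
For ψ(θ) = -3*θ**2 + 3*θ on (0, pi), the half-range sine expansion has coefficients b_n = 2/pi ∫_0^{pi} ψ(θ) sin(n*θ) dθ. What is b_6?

b_6 = 2/pi ∫_0^{pi} (-3*θ**2 + 3*θ) sin(6*θ) dθ.
Integrating by parts twice (tabular method), an antiderivative of (-3*θ**2 + 3*θ) sin(6*θ) is θ**2*cos(6*θ)/2 - θ*sin(6*θ)/6 - θ*cos(6*θ)/2 + sin(6*θ)/12 - cos(6*θ)/36; evaluating from 0 to pi: ∫_{0}^{pi} (-3*θ**2 + 3*θ) sin(6*θ) dθ = (-pi/2 - 1/36 + pi**2/2) - (-1/36) = pi*(-1 + pi)/2.
Hence b_6 = (2/pi)·(pi*(-1 + pi)/2) = -1 + pi.

-1 + pi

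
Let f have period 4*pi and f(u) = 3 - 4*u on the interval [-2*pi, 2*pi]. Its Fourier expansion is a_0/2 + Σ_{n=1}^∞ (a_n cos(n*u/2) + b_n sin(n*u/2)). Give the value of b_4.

4

b_4 = (1/(2*pi)) ∫_{-2*pi}^{2*pi} f(u) sin(2*u) du.
Integrating by parts (boundary term plus one more integral), an antiderivative of (3 - 4*u) sin(2*u) is 2*u*cos(2*u) - sin(2*u) - 3*cos(2*u)/2; evaluating from -2*pi to 2*pi: ∫_{-2*pi}^{2*pi} (3 - 4*u) sin(2*u) du = (-3/2 + 4*pi) - (-4*pi - 3/2) = 8*pi.
Hence b_4 = (1/(2*pi))·(8*pi) = 4.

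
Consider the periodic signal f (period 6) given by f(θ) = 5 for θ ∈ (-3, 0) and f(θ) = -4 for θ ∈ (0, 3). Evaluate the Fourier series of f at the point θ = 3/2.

-4

f is continuous at θ = 3/2 with value -4, so the series converges to -4 there.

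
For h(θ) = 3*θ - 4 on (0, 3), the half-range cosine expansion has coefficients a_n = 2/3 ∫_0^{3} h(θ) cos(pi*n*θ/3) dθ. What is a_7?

-36/(49*pi**2)

a_7 = 2/3 ∫_0^{3} (3*θ - 4) cos(7*pi*θ/3) dθ.
Integrating by parts (boundary term plus one more integral), an antiderivative of (3*θ - 4) cos(7*pi*θ/3) is 9*θ*sin(7*pi*θ/3)/(7*pi) - 12*sin(7*pi*θ/3)/(7*pi) + 27*cos(7*pi*θ/3)/(49*pi**2); evaluating from 0 to 3: ∫_{0}^{3} (3*θ - 4) cos(7*pi*θ/3) dθ = (-27/(49*pi**2)) - (27/(49*pi**2)) = -54/(49*pi**2).
Hence a_7 = (2/3)·(-54/(49*pi**2)) = -36/(49*pi**2).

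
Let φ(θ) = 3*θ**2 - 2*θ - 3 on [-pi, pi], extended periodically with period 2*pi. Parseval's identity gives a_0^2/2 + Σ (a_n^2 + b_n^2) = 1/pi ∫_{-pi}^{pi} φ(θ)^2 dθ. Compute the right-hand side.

1/pi ∫_{-pi}^{pi} φ(θ)^2 dθ = 1/pi · (2*pi*(-70*pi**2 + 135 + 27*pi**4)/15) = -28*pi**2/3 + 18 + 18*pi**4/5.

-28*pi**2/3 + 18 + 18*pi**4/5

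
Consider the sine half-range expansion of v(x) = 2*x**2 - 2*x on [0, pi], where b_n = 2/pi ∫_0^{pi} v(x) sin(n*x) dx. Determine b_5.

b_5 = 2/pi ∫_0^{pi} (2*x**2 - 2*x) sin(5*x) dx.
Integrating by parts twice (tabular method), an antiderivative of (2*x**2 - 2*x) sin(5*x) is -2*x**2*cos(5*x)/5 + 4*x*sin(5*x)/25 + 2*x*cos(5*x)/5 - 2*sin(5*x)/25 + 4*cos(5*x)/125; evaluating from 0 to pi: ∫_{0}^{pi} (2*x**2 - 2*x) sin(5*x) dx = (-2*pi/5 - 4/125 + 2*pi**2/5) - (4/125) = -2*pi/5 - 8/125 + 2*pi**2/5.
Hence b_5 = (2/pi)·(-2*pi/5 - 8/125 + 2*pi**2/5) = 4*(-25*pi - 4 + 25*pi**2)/(125*pi).

4*(-25*pi - 4 + 25*pi**2)/(125*pi)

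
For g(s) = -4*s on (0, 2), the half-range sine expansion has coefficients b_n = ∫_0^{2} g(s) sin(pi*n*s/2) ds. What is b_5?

b_5 = ∫_0^{2} (-4*s) sin(5*pi*s/2) ds.
Integrating by parts (boundary term plus one more integral), an antiderivative of (-4*s) sin(5*pi*s/2) is 8*s*cos(5*pi*s/2)/(5*pi) - 16*sin(5*pi*s/2)/(25*pi**2); evaluating from 0 to 2: ∫_{0}^{2} (-4*s) sin(5*pi*s/2) ds = (-16/(5*pi)) - (0) = -16/(5*pi).
Hence b_5 = -16/(5*pi).

-16/(5*pi)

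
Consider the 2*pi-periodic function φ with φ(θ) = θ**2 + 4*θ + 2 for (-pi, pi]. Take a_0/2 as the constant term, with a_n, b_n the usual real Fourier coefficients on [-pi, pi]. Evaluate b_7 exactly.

8/7

b_7 = 1/pi ∫_{-pi}^{pi} φ(θ) sin(7*θ) dθ.
Integrating by parts twice (tabular method), an antiderivative of (θ**2 + 4*θ + 2) sin(7*θ) is -θ**2*cos(7*θ)/7 + 2*θ*sin(7*θ)/49 - 4*θ*cos(7*θ)/7 + 4*sin(7*θ)/49 - 96*cos(7*θ)/343; evaluating from -pi to pi: ∫_{-pi}^{pi} (θ**2 + 4*θ + 2) sin(7*θ) dθ = (96/343 + pi**2/7 + 4*pi/7) - (-4*pi/7 + 96/343 + pi**2/7) = 8*pi/7.
Hence b_7 = (1/pi)·(8*pi/7) = 8/7.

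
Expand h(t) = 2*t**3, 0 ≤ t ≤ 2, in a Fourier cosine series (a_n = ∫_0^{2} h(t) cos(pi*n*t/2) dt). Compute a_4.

a_4 = ∫_0^{2} (2*t**3) cos(2*pi*t) dt.
Integrating by parts three times (tabular method), an antiderivative of (2*t**3) cos(2*pi*t) is t**3*sin(2*pi*t)/pi + 3*t**2*cos(2*pi*t)/(2*pi**2) - 3*t*sin(2*pi*t)/(2*pi**3) - 3*cos(2*pi*t)/(4*pi**4); evaluating from 0 to 2: ∫_{0}^{2} (2*t**3) cos(2*pi*t) dt = (3*(-1 + 8*pi**2)/(4*pi**4)) - (-3/(4*pi**4)) = 6/pi**2.
Hence a_4 = 6/pi**2.

6/pi**2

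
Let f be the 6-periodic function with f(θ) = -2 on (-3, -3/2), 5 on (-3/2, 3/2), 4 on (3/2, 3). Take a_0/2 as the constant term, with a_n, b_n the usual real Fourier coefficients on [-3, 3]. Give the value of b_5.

b_5 = 1/3 ∫_{-3}^{3} f(θ) sin(5*pi*θ/3) dθ.
Split the integral at the breakpoints.
Directly, an antiderivative of (-2) sin(5*pi*θ/3) is 6*cos(5*pi*θ/3)/(5*pi); evaluating from -3 to -3/2: ∫_{-3}^{-3/2} (-2) sin(5*pi*θ/3) dθ = (0) - (-6/(5*pi)) = 6/(5*pi).
Directly, an antiderivative of (5) sin(5*pi*θ/3) is -3*cos(5*pi*θ/3)/pi; evaluating from -3/2 to 3/2: ∫_{-3/2}^{3/2} (5) sin(5*pi*θ/3) dθ = (0) - (0) = 0.
Directly, an antiderivative of (4) sin(5*pi*θ/3) is -12*cos(5*pi*θ/3)/(5*pi); evaluating from 3/2 to 3: ∫_{3/2}^{3} (4) sin(5*pi*θ/3) dθ = (12/(5*pi)) - (0) = 12/(5*pi).
Summing the pieces and multiplying by (1/3) gives b_5 = 6/(5*pi).

6/(5*pi)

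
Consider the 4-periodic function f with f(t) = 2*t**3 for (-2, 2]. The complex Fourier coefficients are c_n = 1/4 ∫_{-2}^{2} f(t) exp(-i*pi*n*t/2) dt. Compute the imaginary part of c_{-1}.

-96/pi**3 + 16/pi

Since f is real-valued, Im(c_{-1}) = -1/4 ∫_{-2}^{2} f(t) sin(-pi*t/2) dt = b_{1}/2.
f is odd and sin(-pi*t/2) is odd, so the integrand is even: ∫_{-2}^{2} f(t) sin(-pi*t/2) dt = 2∫_0^{2} f(t) sin(-pi*t/2) dt.
Integrating by parts three times (tabular method), an antiderivative of (2*t**3) sin(-pi*t/2) is 4*t**3*cos(pi*t/2)/pi - 24*t**2*sin(pi*t/2)/pi**2 - 96*t*cos(pi*t/2)/pi**3 + 192*sin(pi*t/2)/pi**4; evaluating from 0 to 2: ∫_{0}^{2} (2*t**3) sin(-pi*t/2) dt = (-32/pi + 192/pi**3) - (0) = -32/pi + 192/pi**3.
So ∫_{-2}^{2} f(t) sin(-pi*t/2) dt = -64/pi + 384/pi**3.
Hence Im(c_{-1}) = (-1/4)·(-64/pi + 384/pi**3) = -96/pi**3 + 16/pi.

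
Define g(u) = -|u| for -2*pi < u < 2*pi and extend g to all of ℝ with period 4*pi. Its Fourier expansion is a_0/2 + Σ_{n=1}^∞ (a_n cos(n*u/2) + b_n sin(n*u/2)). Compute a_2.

a_2 = (1/(2*pi)) ∫_{-2*pi}^{2*pi} g(u) cos(u) du.
g is even and cos(u) is even, so the integrand is even and a_2 = 1/pi ∫_0^{2*pi} g(u) cos(u) du.
Integrating by parts (boundary term plus one more integral), an antiderivative of (-u) cos(u) is -u*sin(u) - cos(u); evaluating from 0 to 2*pi: ∫_{0}^{2*pi} (-u) cos(u) du = (-1) - (-1) = 0.
Hence a_2 = (1/pi)·(0) = 0.

0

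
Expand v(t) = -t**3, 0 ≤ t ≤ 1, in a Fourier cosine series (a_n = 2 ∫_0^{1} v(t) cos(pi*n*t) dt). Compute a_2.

a_2 = 2 ∫_0^{1} (-t**3) cos(2*pi*t) dt.
Integrating by parts three times (tabular method), an antiderivative of (-t**3) cos(2*pi*t) is -t**3*sin(2*pi*t)/(2*pi) - 3*t**2*cos(2*pi*t)/(4*pi**2) + 3*t*sin(2*pi*t)/(4*pi**3) + 3*cos(2*pi*t)/(8*pi**4); evaluating from 0 to 1: ∫_{0}^{1} (-t**3) cos(2*pi*t) dt = (3*(1 - 2*pi**2)/(8*pi**4)) - (3/(8*pi**4)) = -3/(4*pi**2).
Hence a_2 = 2·(-3/(4*pi**2)) = -3/(2*pi**2).

-3/(2*pi**2)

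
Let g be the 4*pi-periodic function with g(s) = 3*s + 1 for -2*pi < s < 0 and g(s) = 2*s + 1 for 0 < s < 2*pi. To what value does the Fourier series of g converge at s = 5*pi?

s = 5*pi differs from s = pi by 1 full period(s), and the series is 4*pi-periodic.
g is continuous at s = pi with value 1 + 2*pi, so the series converges to 1 + 2*pi there.

1 + 2*pi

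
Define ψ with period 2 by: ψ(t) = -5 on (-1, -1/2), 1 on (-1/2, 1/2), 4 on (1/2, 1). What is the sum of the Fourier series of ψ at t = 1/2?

5/2

At t = 1/2 the one-sided limits are ψ(1/2^-) = 1 and ψ(1/2^+) = 4.
By Dirichlet's theorem the series converges to their average, [(1) + (4)]/2 = 5/2.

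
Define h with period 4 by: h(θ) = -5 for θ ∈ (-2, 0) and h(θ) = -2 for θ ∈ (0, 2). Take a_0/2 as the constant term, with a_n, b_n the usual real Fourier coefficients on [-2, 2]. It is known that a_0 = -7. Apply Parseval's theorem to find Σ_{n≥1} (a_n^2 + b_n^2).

9/2

Parseval: a_0^2/2 + Σ_{n≥1} (a_n^2+b_n^2) = 1/2 ∫_{-2}^{2} h(θ)^2 dθ = 29.
Subtract a_0^2/2 = 49/2: Σ (a_n^2+b_n^2) = 9/2.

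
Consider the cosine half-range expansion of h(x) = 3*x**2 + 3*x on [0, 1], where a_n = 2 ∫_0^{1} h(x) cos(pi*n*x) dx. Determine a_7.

a_7 = 2 ∫_0^{1} (3*x**2 + 3*x) cos(7*pi*x) dx.
Integrating by parts twice (tabular method), an antiderivative of (3*x**2 + 3*x) cos(7*pi*x) is 3*x**2*sin(7*pi*x)/(7*pi) + 3*x*sin(7*pi*x)/(7*pi) + 6*x*cos(7*pi*x)/(49*pi**2) - 6*sin(7*pi*x)/(343*pi**3) + 3*cos(7*pi*x)/(49*pi**2); evaluating from 0 to 1: ∫_{0}^{1} (3*x**2 + 3*x) cos(7*pi*x) dx = (-9/(49*pi**2)) - (3/(49*pi**2)) = -12/(49*pi**2).
Hence a_7 = 2·(-12/(49*pi**2)) = -24/(49*pi**2).

-24/(49*pi**2)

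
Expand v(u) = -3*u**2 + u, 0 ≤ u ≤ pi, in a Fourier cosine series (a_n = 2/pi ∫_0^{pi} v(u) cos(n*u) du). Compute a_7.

a_7 = 2/pi ∫_0^{pi} (-3*u**2 + u) cos(7*u) du.
Integrating by parts twice (tabular method), an antiderivative of (-3*u**2 + u) cos(7*u) is -3*u**2*sin(7*u)/7 + u*sin(7*u)/7 - 6*u*cos(7*u)/49 + 6*sin(7*u)/343 + cos(7*u)/49; evaluating from 0 to pi: ∫_{0}^{pi} (-3*u**2 + u) cos(7*u) du = (-1/49 + 6*pi/49) - (1/49) = -2/49 + 6*pi/49.
Hence a_7 = (2/pi)·(-2/49 + 6*pi/49) = 4*(-1 + 3*pi)/(49*pi).

4*(-1 + 3*pi)/(49*pi)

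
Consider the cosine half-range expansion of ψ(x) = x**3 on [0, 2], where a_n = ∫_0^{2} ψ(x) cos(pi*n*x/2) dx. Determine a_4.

3/pi**2

a_4 = ∫_0^{2} (x**3) cos(2*pi*x) dx.
Integrating by parts three times (tabular method), an antiderivative of (x**3) cos(2*pi*x) is x**3*sin(2*pi*x)/(2*pi) + 3*x**2*cos(2*pi*x)/(4*pi**2) - 3*x*sin(2*pi*x)/(4*pi**3) - 3*cos(2*pi*x)/(8*pi**4); evaluating from 0 to 2: ∫_{0}^{2} (x**3) cos(2*pi*x) dx = (3*(-1 + 8*pi**2)/(8*pi**4)) - (-3/(8*pi**4)) = 3/pi**2.
Hence a_4 = 3/pi**2.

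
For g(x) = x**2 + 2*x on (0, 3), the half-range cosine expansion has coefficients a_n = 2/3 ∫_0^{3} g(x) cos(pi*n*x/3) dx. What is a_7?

a_7 = 2/3 ∫_0^{3} (x**2 + 2*x) cos(7*pi*x/3) dx.
Integrating by parts twice (tabular method), an antiderivative of (x**2 + 2*x) cos(7*pi*x/3) is 3*x**2*sin(7*pi*x/3)/(7*pi) + 6*x*sin(7*pi*x/3)/(7*pi) + 18*x*cos(7*pi*x/3)/(49*pi**2) - 54*sin(7*pi*x/3)/(343*pi**3) + 18*cos(7*pi*x/3)/(49*pi**2); evaluating from 0 to 3: ∫_{0}^{3} (x**2 + 2*x) cos(7*pi*x/3) dx = (-72/(49*pi**2)) - (18/(49*pi**2)) = -90/(49*pi**2).
Hence a_7 = (2/3)·(-90/(49*pi**2)) = -60/(49*pi**2).

-60/(49*pi**2)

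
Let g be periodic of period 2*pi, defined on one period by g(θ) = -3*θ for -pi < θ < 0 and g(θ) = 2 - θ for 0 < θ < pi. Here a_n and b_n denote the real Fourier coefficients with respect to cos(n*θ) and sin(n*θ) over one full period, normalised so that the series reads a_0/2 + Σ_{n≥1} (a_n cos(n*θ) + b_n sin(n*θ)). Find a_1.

a_1 = 1/pi ∫_{-pi}^{pi} g(θ) cos(θ) dθ.
Split the integral at the breakpoints.
Integrating by parts (boundary term plus one more integral), an antiderivative of (-3*θ) cos(θ) is -3*θ*sin(θ) - 3*cos(θ); evaluating from -pi to 0: ∫_{-pi}^{0} (-3*θ) cos(θ) dθ = (-3) - (3) = -6.
Integrating by parts (boundary term plus one more integral), an antiderivative of (2 - θ) cos(θ) is -θ*sin(θ) + 2*sin(θ) - cos(θ); evaluating from 0 to pi: ∫_{0}^{pi} (2 - θ) cos(θ) dθ = (1) - (-1) = 2.
Summing the pieces and multiplying by (1/pi) gives a_1 = -4/pi.

-4/pi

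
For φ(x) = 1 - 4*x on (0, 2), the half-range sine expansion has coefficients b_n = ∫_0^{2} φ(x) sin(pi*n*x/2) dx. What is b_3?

b_3 = ∫_0^{2} (1 - 4*x) sin(3*pi*x/2) dx.
Integrating by parts (boundary term plus one more integral), an antiderivative of (1 - 4*x) sin(3*pi*x/2) is 8*x*cos(3*pi*x/2)/(3*pi) - 16*sin(3*pi*x/2)/(9*pi**2) - 2*cos(3*pi*x/2)/(3*pi); evaluating from 0 to 2: ∫_{0}^{2} (1 - 4*x) sin(3*pi*x/2) dx = (-14/(3*pi)) - (-2/(3*pi)) = -4/pi.
Hence b_3 = -4/pi.

-4/pi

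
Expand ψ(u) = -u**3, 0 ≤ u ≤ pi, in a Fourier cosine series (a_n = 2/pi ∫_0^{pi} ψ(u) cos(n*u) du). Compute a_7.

6*(-4 + 49*pi**2)/(2401*pi)

a_7 = 2/pi ∫_0^{pi} (-u**3) cos(7*u) du.
Integrating by parts three times (tabular method), an antiderivative of (-u**3) cos(7*u) is -u**3*sin(7*u)/7 - 3*u**2*cos(7*u)/49 + 6*u*sin(7*u)/343 + 6*cos(7*u)/2401; evaluating from 0 to pi: ∫_{0}^{pi} (-u**3) cos(7*u) du = (-6/2401 + 3*pi**2/49) - (6/2401) = -12/2401 + 3*pi**2/49.
Hence a_7 = (2/pi)·(-12/2401 + 3*pi**2/49) = 6*(-4 + 49*pi**2)/(2401*pi).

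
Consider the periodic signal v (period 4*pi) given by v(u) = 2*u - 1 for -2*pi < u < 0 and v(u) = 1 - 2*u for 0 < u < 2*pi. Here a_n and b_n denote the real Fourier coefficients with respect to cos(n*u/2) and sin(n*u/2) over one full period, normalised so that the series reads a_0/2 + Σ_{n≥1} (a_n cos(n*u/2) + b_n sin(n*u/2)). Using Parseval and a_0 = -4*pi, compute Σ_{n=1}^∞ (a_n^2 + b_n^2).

2 + 8*pi**2/3

Parseval: a_0^2/2 + Σ_{n≥1} (a_n^2+b_n^2) = (1/(2*pi)) ∫_{-2*pi}^{2*pi} v(u)^2 du = 2 + 32*pi**2/3.
Subtract a_0^2/2 = 8*pi**2: Σ (a_n^2+b_n^2) = 2 + 8*pi**2/3.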